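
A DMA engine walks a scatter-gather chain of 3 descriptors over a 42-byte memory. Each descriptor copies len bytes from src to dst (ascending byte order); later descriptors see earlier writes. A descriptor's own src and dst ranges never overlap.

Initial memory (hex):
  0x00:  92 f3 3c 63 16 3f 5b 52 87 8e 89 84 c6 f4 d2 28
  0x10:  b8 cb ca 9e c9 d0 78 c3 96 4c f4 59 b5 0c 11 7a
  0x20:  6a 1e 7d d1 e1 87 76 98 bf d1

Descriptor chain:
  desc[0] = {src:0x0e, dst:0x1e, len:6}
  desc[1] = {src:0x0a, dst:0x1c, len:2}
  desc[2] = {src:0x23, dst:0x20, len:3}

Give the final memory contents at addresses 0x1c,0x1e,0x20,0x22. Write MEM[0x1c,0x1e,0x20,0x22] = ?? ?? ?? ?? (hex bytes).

MEM[0x1c,0x1e,0x20,0x22] = 89 d2 9e 87

D0: mem[0x1e..0x23] <- [d2 28 b8 cb ca 9e]
D1: mem[0x1c..0x1d] <- [89 84]
D2: mem[0x20..0x22] <- [9e e1 87]
query mem[0x1c]=0x89, mem[0x1e]=0xd2, mem[0x20]=0x9e, mem[0x22]=0x87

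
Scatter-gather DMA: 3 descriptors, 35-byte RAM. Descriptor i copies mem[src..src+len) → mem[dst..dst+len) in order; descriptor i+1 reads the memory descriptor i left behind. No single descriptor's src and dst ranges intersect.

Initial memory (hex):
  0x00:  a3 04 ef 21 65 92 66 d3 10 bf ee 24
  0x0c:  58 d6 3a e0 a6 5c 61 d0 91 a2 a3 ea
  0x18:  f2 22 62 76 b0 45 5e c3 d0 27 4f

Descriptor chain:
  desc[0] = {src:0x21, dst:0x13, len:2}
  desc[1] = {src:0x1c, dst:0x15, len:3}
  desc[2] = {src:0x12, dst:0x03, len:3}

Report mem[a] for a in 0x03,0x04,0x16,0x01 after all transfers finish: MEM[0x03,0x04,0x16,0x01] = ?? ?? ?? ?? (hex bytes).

MEM[0x03,0x04,0x16,0x01] = 61 27 45 04

[0] 0x21->0x13 len=2 : 27 4f
[1] 0x1c->0x15 len=3 : b0 45 5e
[2] 0x12->0x03 len=3 : 61 27 4f
query mem[0x03]=0x61, mem[0x04]=0x27, mem[0x16]=0x45, mem[0x01]=0x04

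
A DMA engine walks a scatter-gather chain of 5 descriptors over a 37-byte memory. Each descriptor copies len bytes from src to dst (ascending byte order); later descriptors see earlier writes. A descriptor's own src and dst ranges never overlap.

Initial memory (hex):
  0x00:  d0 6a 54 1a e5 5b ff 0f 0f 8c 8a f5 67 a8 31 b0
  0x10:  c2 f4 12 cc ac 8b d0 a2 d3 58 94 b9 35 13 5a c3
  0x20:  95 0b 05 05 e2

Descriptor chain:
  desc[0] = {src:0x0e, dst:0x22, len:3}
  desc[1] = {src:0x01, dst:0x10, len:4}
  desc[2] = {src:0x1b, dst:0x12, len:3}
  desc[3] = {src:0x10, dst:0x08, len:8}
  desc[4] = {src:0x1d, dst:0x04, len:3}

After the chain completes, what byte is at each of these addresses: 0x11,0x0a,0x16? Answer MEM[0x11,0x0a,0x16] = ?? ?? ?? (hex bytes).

MEM[0x11,0x0a,0x16] = 54 b9 d0

[0] 0x0e->0x22 len=3 : 31 b0 c2
[1] 0x01->0x10 len=4 : 6a 54 1a e5
[2] 0x1b->0x12 len=3 : b9 35 13
[3] 0x10->0x08 len=8 : 6a 54 b9 35 13 8b d0 a2
[4] 0x1d->0x04 len=3 : 13 5a c3
query mem[0x11]=0x54, mem[0x0a]=0xb9, mem[0x16]=0xd0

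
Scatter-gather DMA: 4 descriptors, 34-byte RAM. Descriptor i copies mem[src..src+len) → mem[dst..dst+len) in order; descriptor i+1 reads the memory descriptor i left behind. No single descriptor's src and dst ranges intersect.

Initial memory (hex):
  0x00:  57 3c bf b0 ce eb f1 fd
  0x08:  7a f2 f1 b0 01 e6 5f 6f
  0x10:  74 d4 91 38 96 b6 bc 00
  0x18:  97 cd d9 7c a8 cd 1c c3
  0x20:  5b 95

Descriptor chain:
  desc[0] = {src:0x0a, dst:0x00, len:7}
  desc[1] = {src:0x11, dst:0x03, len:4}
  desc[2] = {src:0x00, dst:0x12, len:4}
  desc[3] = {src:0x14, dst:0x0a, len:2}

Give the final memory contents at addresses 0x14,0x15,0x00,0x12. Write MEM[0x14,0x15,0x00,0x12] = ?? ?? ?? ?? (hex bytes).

MEM[0x14,0x15,0x00,0x12] = 01 d4 f1 f1

  after D0: wrote 7B at 0x00 = f1b001e65f6f74
  after D1: wrote 4B at 0x03 = d4913896
  after D2: wrote 4B at 0x12 = f1b001d4
  after D3: wrote 2B at 0x0a = 01d4
query mem[0x14]=0x01, mem[0x15]=0xd4, mem[0x00]=0xf1, mem[0x12]=0xf1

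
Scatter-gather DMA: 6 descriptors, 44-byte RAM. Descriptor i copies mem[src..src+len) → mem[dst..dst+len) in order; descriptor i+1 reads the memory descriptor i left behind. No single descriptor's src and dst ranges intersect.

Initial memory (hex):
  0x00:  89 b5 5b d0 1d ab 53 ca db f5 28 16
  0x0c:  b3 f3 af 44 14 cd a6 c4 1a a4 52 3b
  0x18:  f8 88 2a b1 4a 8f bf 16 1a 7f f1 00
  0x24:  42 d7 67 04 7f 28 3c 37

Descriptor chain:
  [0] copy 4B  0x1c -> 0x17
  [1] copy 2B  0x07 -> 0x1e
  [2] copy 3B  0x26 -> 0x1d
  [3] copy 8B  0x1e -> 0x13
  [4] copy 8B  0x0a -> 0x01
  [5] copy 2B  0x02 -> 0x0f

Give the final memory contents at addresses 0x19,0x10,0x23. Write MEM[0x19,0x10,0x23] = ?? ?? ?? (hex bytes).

#0 dst[0x17+4] := {0x4a,0x8f,0xbf,0x16}
#1 dst[0x1e+2] := {0xca,0xdb}
#2 dst[0x1d+3] := {0x67,0x04,0x7f}
#3 dst[0x13+8] := {0x04,0x7f,0x1a,0x7f,0xf1,0x00,0x42,0xd7}
#4 dst[0x01+8] := {0x28,0x16,0xb3,0xf3,0xaf,0x44,0x14,0xcd}
#5 dst[0x0f+2] := {0x16,0xb3}
query mem[0x19]=0x42, mem[0x10]=0xb3, mem[0x23]=0x00

MEM[0x19,0x10,0x23] = 42 b3 00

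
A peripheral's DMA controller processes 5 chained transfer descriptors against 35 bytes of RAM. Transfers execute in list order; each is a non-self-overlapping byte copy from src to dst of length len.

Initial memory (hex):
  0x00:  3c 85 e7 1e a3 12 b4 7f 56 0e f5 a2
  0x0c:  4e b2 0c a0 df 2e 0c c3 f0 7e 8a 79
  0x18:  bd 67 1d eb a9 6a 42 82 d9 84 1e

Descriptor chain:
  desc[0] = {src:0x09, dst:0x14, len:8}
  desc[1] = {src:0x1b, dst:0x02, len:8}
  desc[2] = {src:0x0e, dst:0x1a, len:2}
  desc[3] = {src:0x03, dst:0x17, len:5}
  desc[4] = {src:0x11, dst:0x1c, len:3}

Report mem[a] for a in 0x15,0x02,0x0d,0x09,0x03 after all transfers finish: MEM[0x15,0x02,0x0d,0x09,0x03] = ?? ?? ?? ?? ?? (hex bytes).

[0] 0x09->0x14 len=8 : 0e f5 a2 4e b2 0c a0 df
[1] 0x1b->0x02 len=8 : df a9 6a 42 82 d9 84 1e
[2] 0x0e->0x1a len=2 : 0c a0
[3] 0x03->0x17 len=5 : a9 6a 42 82 d9
[4] 0x11->0x1c len=3 : 2e 0c c3
query mem[0x15]=0xf5, mem[0x02]=0xdf, mem[0x0d]=0xb2, mem[0x09]=0x1e, mem[0x03]=0xa9

MEM[0x15,0x02,0x0d,0x09,0x03] = f5 df b2 1e a9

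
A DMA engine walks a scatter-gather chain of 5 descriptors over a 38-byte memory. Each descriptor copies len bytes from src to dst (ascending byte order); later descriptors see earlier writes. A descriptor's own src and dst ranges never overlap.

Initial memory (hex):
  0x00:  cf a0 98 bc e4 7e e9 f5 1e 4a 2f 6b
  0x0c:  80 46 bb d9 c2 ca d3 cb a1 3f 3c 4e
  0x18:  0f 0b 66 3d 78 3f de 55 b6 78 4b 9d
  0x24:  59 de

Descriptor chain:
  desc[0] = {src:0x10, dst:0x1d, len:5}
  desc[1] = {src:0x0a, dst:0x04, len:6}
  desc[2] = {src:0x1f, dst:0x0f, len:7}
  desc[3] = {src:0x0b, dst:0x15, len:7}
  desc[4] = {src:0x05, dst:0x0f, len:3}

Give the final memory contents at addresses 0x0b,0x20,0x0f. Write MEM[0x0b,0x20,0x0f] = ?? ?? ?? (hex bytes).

MEM[0x0b,0x20,0x0f] = 6b cb 6b

  after D0: wrote 5B at 0x1d = c2cad3cba1
  after D1: wrote 6B at 0x04 = 2f6b8046bbd9
  after D2: wrote 7B at 0x0f = d3cba14b9d59de
  after D3: wrote 7B at 0x15 = 6b8046bbd3cba1
  after D4: wrote 3B at 0x0f = 6b8046
query mem[0x0b]=0x6b, mem[0x20]=0xcb, mem[0x0f]=0x6b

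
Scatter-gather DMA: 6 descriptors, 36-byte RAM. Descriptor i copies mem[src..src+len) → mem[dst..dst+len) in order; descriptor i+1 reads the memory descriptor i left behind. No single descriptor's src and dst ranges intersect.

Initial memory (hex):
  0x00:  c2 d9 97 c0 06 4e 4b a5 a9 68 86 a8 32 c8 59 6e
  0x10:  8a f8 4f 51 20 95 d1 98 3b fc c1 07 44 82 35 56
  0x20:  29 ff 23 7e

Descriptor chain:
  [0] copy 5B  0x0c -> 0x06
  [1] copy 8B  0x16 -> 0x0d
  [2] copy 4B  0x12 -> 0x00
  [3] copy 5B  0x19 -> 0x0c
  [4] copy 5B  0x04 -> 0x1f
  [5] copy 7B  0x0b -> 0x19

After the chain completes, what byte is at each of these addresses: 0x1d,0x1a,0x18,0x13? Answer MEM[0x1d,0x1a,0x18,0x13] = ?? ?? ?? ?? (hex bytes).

MEM[0x1d,0x1a,0x18,0x13] = 44 fc 3b 44

#0 dst[0x06+5] := {0x32,0xc8,0x59,0x6e,0x8a}
#1 dst[0x0d+8] := {0xd1,0x98,0x3b,0xfc,0xc1,0x07,0x44,0x82}
#2 dst[0x00+4] := {0x07,0x44,0x82,0x95}
#3 dst[0x0c+5] := {0xfc,0xc1,0x07,0x44,0x82}
#4 dst[0x1f+5] := {0x06,0x4e,0x32,0xc8,0x59}
#5 dst[0x19+7] := {0xa8,0xfc,0xc1,0x07,0x44,0x82,0xc1}
query mem[0x1d]=0x44, mem[0x1a]=0xfc, mem[0x18]=0x3b, mem[0x13]=0x44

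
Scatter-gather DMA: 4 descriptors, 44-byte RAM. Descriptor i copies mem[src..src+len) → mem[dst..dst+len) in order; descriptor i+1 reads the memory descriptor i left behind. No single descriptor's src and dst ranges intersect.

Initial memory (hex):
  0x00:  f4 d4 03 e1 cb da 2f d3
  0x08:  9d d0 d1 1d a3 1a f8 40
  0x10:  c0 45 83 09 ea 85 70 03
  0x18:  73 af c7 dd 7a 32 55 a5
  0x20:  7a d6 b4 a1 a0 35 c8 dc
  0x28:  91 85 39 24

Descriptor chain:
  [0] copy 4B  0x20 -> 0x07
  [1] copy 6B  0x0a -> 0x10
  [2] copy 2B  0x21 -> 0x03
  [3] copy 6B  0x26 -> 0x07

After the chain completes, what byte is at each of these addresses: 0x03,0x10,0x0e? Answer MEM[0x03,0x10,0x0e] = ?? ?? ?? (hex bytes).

  after D0: wrote 4B at 0x07 = 7ad6b4a1
  after D1: wrote 6B at 0x10 = a11da31af840
  after D2: wrote 2B at 0x03 = d6b4
  after D3: wrote 6B at 0x07 = c8dc91853924
query mem[0x03]=0xd6, mem[0x10]=0xa1, mem[0x0e]=0xf8

MEM[0x03,0x10,0x0e] = d6 a1 f8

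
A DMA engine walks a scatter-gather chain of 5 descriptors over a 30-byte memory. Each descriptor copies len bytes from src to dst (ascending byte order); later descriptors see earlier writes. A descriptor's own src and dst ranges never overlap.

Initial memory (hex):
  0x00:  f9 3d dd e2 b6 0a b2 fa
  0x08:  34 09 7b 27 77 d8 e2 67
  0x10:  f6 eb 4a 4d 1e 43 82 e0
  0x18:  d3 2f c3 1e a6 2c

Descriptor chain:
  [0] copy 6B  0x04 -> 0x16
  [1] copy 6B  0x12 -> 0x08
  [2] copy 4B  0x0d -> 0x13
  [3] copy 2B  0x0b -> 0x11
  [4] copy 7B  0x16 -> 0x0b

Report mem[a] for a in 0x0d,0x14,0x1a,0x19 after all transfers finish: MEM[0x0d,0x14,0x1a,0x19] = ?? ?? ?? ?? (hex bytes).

MEM[0x0d,0x14,0x1a,0x19] = b2 e2 34 fa

D0: mem[0x16..0x1b] <- [b6 0a b2 fa 34 09]
D1: mem[0x08..0x0d] <- [4a 4d 1e 43 b6 0a]
D2: mem[0x13..0x16] <- [0a e2 67 f6]
D3: mem[0x11..0x12] <- [43 b6]
D4: mem[0x0b..0x11] <- [f6 0a b2 fa 34 09 a6]
query mem[0x0d]=0xb2, mem[0x14]=0xe2, mem[0x1a]=0x34, mem[0x19]=0xfa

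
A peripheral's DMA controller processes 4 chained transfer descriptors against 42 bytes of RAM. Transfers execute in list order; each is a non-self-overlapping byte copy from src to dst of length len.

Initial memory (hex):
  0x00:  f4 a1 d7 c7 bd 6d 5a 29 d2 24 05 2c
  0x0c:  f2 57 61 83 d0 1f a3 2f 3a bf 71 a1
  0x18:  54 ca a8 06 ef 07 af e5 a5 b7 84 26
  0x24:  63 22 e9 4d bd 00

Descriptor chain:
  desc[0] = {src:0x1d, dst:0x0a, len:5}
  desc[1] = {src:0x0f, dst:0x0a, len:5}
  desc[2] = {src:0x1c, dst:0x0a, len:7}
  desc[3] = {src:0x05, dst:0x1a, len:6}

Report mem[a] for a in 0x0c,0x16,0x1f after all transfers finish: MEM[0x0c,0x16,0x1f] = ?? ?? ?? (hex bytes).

MEM[0x0c,0x16,0x1f] = af 71 ef

D0: mem[0x0a..0x0e] <- [07 af e5 a5 b7]
D1: mem[0x0a..0x0e] <- [83 d0 1f a3 2f]
D2: mem[0x0a..0x10] <- [ef 07 af e5 a5 b7 84]
D3: mem[0x1a..0x1f] <- [6d 5a 29 d2 24 ef]
query mem[0x0c]=0xaf, mem[0x16]=0x71, mem[0x1f]=0xef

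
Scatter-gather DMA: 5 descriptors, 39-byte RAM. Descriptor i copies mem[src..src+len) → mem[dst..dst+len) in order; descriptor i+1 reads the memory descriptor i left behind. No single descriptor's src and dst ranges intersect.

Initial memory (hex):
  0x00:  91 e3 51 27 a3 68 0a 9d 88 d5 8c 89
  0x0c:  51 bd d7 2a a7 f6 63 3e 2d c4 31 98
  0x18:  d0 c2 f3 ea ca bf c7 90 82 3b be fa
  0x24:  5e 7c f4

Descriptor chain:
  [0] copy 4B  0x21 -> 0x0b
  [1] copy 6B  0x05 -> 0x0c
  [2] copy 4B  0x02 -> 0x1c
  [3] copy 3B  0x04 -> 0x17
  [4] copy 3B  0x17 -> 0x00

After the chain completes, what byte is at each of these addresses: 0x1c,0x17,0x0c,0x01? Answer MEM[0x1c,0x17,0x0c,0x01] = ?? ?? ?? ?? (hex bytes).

MEM[0x1c,0x17,0x0c,0x01] = 51 a3 68 68

  after D0: wrote 4B at 0x0b = 3bbefa5e
  after D1: wrote 6B at 0x0c = 680a9d88d58c
  after D2: wrote 4B at 0x1c = 5127a368
  after D3: wrote 3B at 0x17 = a3680a
  after D4: wrote 3B at 0x00 = a3680a
query mem[0x1c]=0x51, mem[0x17]=0xa3, mem[0x0c]=0x68, mem[0x01]=0x68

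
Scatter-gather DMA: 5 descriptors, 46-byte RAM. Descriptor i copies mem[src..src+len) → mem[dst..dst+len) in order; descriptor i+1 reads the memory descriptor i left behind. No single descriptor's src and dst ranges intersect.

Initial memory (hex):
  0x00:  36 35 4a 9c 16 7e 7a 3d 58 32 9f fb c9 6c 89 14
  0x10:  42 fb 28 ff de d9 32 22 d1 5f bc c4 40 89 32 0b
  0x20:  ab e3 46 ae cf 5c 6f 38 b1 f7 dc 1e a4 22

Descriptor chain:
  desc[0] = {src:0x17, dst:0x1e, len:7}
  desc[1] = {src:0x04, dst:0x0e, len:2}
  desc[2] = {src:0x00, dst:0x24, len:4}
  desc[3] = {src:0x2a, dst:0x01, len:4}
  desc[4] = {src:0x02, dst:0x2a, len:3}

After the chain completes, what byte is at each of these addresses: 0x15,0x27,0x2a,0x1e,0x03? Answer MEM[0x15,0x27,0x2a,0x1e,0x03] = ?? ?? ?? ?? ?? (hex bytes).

MEM[0x15,0x27,0x2a,0x1e,0x03] = d9 9c 1e 22 a4

[0] 0x17->0x1e len=7 : 22 d1 5f bc c4 40 89
[1] 0x04->0x0e len=2 : 16 7e
[2] 0x00->0x24 len=4 : 36 35 4a 9c
[3] 0x2a->0x01 len=4 : dc 1e a4 22
[4] 0x02->0x2a len=3 : 1e a4 22
query mem[0x15]=0xd9, mem[0x27]=0x9c, mem[0x2a]=0x1e, mem[0x1e]=0x22, mem[0x03]=0xa4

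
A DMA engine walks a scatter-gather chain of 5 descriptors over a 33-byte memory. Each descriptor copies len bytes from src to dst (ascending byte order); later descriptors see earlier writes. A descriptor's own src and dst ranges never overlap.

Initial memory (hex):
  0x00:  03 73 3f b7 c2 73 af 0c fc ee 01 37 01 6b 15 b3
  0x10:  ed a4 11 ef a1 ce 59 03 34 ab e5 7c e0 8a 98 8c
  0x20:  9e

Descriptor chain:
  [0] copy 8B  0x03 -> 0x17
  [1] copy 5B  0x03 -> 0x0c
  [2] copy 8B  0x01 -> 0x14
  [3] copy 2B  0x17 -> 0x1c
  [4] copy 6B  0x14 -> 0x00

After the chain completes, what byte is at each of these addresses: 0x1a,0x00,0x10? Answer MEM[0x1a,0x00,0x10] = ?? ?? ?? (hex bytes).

MEM[0x1a,0x00,0x10] = 0c 73 0c

[0] 0x03->0x17 len=8 : b7 c2 73 af 0c fc ee 01
[1] 0x03->0x0c len=5 : b7 c2 73 af 0c
[2] 0x01->0x14 len=8 : 73 3f b7 c2 73 af 0c fc
[3] 0x17->0x1c len=2 : c2 73
[4] 0x14->0x00 len=6 : 73 3f b7 c2 73 af
query mem[0x1a]=0x0c, mem[0x00]=0x73, mem[0x10]=0x0c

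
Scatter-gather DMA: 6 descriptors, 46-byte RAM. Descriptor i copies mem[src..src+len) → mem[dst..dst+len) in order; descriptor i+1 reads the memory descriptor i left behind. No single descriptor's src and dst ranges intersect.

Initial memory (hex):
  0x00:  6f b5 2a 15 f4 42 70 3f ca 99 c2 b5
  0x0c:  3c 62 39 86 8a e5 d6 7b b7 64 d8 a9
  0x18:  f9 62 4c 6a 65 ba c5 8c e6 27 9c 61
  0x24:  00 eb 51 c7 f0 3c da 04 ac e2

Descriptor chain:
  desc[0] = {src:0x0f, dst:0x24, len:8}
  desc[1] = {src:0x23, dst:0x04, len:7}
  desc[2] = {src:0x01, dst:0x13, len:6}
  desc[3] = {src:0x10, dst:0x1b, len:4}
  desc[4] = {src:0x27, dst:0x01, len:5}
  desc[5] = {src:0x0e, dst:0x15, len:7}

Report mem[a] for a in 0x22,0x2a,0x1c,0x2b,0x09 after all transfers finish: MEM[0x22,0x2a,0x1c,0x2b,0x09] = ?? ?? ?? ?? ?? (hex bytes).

MEM[0x22,0x2a,0x1c,0x2b,0x09] = 9c 64 e5 d8 7b

#0 dst[0x24+8] := {0x86,0x8a,0xe5,0xd6,0x7b,0xb7,0x64,0xd8}
#1 dst[0x04+7] := {0x61,0x86,0x8a,0xe5,0xd6,0x7b,0xb7}
#2 dst[0x13+6] := {0xb5,0x2a,0x15,0x61,0x86,0x8a}
#3 dst[0x1b+4] := {0x8a,0xe5,0xd6,0xb5}
#4 dst[0x01+5] := {0xd6,0x7b,0xb7,0x64,0xd8}
#5 dst[0x15+7] := {0x39,0x86,0x8a,0xe5,0xd6,0xb5,0x2a}
query mem[0x22]=0x9c, mem[0x2a]=0x64, mem[0x1c]=0xe5, mem[0x2b]=0xd8, mem[0x09]=0x7b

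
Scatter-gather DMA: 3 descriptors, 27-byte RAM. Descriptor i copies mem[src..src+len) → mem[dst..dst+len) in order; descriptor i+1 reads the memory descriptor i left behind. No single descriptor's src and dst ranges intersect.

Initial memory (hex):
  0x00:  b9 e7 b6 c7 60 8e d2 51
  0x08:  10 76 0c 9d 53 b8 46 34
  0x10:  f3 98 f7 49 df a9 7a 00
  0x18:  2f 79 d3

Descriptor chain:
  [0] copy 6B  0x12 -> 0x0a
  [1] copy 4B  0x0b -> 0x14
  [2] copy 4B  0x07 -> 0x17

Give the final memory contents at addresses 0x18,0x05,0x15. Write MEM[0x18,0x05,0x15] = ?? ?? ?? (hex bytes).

MEM[0x18,0x05,0x15] = 10 8e df

  after D0: wrote 6B at 0x0a = f749dfa97a00
  after D1: wrote 4B at 0x14 = 49dfa97a
  after D2: wrote 4B at 0x17 = 511076f7
query mem[0x18]=0x10, mem[0x05]=0x8e, mem[0x15]=0xdf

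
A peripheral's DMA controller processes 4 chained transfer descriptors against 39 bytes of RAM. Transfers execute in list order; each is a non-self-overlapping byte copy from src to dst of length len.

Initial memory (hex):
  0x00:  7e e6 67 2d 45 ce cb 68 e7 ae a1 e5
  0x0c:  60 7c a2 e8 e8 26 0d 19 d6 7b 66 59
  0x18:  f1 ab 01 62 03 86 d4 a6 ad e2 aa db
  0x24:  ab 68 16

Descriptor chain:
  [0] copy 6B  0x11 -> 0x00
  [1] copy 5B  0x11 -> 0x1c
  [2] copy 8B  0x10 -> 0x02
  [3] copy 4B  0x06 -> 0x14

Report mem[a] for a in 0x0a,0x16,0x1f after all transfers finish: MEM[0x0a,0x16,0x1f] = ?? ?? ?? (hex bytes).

MEM[0x0a,0x16,0x1f] = a1 66 d6

#0 dst[0x00+6] := {0x26,0x0d,0x19,0xd6,0x7b,0x66}
#1 dst[0x1c+5] := {0x26,0x0d,0x19,0xd6,0x7b}
#2 dst[0x02+8] := {0xe8,0x26,0x0d,0x19,0xd6,0x7b,0x66,0x59}
#3 dst[0x14+4] := {0xd6,0x7b,0x66,0x59}
query mem[0x0a]=0xa1, mem[0x16]=0x66, mem[0x1f]=0xd6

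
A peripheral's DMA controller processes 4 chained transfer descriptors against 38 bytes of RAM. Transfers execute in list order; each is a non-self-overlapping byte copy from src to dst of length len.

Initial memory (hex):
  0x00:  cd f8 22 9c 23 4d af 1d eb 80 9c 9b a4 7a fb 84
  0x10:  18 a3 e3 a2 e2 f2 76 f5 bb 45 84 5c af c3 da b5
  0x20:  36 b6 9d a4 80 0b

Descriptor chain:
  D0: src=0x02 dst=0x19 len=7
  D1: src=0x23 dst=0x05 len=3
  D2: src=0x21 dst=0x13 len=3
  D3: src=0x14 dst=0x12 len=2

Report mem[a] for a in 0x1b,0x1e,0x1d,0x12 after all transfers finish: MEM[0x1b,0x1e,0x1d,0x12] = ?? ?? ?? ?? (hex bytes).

#0 dst[0x19+7] := {0x22,0x9c,0x23,0x4d,0xaf,0x1d,0xeb}
#1 dst[0x05+3] := {0xa4,0x80,0x0b}
#2 dst[0x13+3] := {0xb6,0x9d,0xa4}
#3 dst[0x12+2] := {0x9d,0xa4}
query mem[0x1b]=0x23, mem[0x1e]=0x1d, mem[0x1d]=0xaf, mem[0x12]=0x9d

MEM[0x1b,0x1e,0x1d,0x12] = 23 1d af 9d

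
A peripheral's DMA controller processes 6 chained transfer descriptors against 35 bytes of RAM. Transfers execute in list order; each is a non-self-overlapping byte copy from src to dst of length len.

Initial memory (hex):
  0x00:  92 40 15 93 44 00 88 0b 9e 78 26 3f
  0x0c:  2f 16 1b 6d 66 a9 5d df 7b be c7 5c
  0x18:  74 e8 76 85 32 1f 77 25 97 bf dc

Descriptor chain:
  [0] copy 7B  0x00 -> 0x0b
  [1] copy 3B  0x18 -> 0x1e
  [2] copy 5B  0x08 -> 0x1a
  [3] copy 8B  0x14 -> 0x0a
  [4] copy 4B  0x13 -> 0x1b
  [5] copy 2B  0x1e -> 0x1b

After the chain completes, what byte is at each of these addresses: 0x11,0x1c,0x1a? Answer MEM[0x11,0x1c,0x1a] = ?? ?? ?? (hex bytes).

D0: mem[0x0b..0x11] <- [92 40 15 93 44 00 88]
D1: mem[0x1e..0x20] <- [74 e8 76]
D2: mem[0x1a..0x1e] <- [9e 78 26 92 40]
D3: mem[0x0a..0x11] <- [7b be c7 5c 74 e8 9e 78]
D4: mem[0x1b..0x1e] <- [df 7b be c7]
D5: mem[0x1b..0x1c] <- [c7 e8]
query mem[0x11]=0x78, mem[0x1c]=0xe8, mem[0x1a]=0x9e

MEM[0x11,0x1c,0x1a] = 78 e8 9e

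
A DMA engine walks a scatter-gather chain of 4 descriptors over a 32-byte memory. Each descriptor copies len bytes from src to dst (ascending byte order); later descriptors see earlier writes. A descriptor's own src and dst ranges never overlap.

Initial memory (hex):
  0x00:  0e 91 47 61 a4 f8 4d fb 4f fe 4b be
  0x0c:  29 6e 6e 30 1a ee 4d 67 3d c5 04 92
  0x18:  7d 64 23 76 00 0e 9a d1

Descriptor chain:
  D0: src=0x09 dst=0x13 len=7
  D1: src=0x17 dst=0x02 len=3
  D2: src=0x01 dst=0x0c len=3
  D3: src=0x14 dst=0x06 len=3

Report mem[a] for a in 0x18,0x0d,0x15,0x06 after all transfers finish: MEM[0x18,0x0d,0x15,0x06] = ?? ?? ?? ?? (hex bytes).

MEM[0x18,0x0d,0x15,0x06] = 6e 6e be 4b

[0] 0x09->0x13 len=7 : fe 4b be 29 6e 6e 30
[1] 0x17->0x02 len=3 : 6e 6e 30
[2] 0x01->0x0c len=3 : 91 6e 6e
[3] 0x14->0x06 len=3 : 4b be 29
query mem[0x18]=0x6e, mem[0x0d]=0x6e, mem[0x15]=0xbe, mem[0x06]=0x4b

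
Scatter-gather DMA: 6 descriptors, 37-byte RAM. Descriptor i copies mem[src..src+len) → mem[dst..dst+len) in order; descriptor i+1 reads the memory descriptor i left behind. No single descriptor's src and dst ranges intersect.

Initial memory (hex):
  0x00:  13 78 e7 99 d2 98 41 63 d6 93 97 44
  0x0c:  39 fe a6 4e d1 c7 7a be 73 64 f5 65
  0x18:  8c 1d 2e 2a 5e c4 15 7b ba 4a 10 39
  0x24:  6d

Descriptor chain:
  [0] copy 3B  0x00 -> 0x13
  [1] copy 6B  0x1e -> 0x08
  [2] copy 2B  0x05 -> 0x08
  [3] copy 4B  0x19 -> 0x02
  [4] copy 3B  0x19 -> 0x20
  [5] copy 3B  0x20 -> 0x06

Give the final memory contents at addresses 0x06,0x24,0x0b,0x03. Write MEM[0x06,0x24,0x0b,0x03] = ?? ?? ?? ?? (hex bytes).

D0: mem[0x13..0x15] <- [13 78 e7]
D1: mem[0x08..0x0d] <- [15 7b ba 4a 10 39]
D2: mem[0x08..0x09] <- [98 41]
D3: mem[0x02..0x05] <- [1d 2e 2a 5e]
D4: mem[0x20..0x22] <- [1d 2e 2a]
D5: mem[0x06..0x08] <- [1d 2e 2a]
query mem[0x06]=0x1d, mem[0x24]=0x6d, mem[0x0b]=0x4a, mem[0x03]=0x2e

MEM[0x06,0x24,0x0b,0x03] = 1d 6d 4a 2e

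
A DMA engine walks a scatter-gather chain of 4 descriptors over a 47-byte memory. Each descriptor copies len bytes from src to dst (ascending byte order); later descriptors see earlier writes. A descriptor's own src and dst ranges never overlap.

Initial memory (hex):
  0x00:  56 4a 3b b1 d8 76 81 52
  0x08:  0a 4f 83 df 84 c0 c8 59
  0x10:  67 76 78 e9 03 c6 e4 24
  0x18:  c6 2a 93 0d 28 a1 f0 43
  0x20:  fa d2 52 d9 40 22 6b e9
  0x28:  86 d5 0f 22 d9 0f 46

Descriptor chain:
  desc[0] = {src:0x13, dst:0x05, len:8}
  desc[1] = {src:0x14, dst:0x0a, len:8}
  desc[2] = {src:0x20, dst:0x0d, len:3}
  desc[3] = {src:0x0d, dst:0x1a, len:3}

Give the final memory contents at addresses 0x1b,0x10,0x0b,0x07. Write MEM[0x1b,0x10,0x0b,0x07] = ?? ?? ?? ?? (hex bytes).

D0: mem[0x05..0x0c] <- [e9 03 c6 e4 24 c6 2a 93]
D1: mem[0x0a..0x11] <- [03 c6 e4 24 c6 2a 93 0d]
D2: mem[0x0d..0x0f] <- [fa d2 52]
D3: mem[0x1a..0x1c] <- [fa d2 52]
query mem[0x1b]=0xd2, mem[0x10]=0x93, mem[0x0b]=0xc6, mem[0x07]=0xc6

MEM[0x1b,0x10,0x0b,0x07] = d2 93 c6 c6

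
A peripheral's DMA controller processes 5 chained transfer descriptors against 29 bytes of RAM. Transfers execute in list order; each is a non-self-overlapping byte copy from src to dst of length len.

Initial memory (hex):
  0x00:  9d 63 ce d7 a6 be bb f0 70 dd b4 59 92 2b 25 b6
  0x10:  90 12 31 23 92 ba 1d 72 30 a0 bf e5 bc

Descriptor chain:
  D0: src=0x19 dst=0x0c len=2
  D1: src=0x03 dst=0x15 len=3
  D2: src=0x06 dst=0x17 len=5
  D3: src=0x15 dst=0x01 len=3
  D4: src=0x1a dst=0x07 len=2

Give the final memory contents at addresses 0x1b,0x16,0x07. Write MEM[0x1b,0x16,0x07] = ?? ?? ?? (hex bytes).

MEM[0x1b,0x16,0x07] = b4 a6 dd

  after D0: wrote 2B at 0x0c = a0bf
  after D1: wrote 3B at 0x15 = d7a6be
  after D2: wrote 5B at 0x17 = bbf070ddb4
  after D3: wrote 3B at 0x01 = d7a6bb
  after D4: wrote 2B at 0x07 = ddb4
query mem[0x1b]=0xb4, mem[0x16]=0xa6, mem[0x07]=0xdd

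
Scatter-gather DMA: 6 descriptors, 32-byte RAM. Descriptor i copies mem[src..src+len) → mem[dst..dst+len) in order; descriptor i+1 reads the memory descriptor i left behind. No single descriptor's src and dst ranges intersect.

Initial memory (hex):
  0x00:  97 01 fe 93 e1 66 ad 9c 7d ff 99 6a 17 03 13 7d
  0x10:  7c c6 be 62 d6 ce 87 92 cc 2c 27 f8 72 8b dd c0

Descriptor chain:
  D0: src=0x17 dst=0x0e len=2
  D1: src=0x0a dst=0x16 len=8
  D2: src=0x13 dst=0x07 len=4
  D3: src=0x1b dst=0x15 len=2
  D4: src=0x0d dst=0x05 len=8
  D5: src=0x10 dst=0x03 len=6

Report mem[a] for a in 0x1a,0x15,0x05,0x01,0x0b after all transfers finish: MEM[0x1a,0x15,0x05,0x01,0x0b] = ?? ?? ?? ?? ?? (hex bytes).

MEM[0x1a,0x15,0x05,0x01,0x0b] = 92 cc be 01 62

D0: mem[0x0e..0x0f] <- [92 cc]
D1: mem[0x16..0x1d] <- [99 6a 17 03 92 cc 7c c6]
D2: mem[0x07..0x0a] <- [62 d6 ce 99]
D3: mem[0x15..0x16] <- [cc 7c]
D4: mem[0x05..0x0c] <- [03 92 cc 7c c6 be 62 d6]
D5: mem[0x03..0x08] <- [7c c6 be 62 d6 cc]
query mem[0x1a]=0x92, mem[0x15]=0xcc, mem[0x05]=0xbe, mem[0x01]=0x01, mem[0x0b]=0x62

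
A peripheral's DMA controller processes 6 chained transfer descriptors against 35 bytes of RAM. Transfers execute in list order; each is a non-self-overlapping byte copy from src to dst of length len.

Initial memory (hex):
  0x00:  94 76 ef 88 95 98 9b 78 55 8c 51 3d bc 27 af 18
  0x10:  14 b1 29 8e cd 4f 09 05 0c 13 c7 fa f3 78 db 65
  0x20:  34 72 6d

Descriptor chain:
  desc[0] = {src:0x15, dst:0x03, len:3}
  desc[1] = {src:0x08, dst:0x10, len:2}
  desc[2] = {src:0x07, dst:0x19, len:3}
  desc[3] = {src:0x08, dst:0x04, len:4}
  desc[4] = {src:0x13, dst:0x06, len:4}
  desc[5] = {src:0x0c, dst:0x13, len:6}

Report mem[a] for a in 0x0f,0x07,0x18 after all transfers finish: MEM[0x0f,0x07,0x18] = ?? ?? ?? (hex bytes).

  after D0: wrote 3B at 0x03 = 4f0905
  after D1: wrote 2B at 0x10 = 558c
  after D2: wrote 3B at 0x19 = 78558c
  after D3: wrote 4B at 0x04 = 558c513d
  after D4: wrote 4B at 0x06 = 8ecd4f09
  after D5: wrote 6B at 0x13 = bc27af18558c
query mem[0x0f]=0x18, mem[0x07]=0xcd, mem[0x18]=0x8c

MEM[0x0f,0x07,0x18] = 18 cd 8c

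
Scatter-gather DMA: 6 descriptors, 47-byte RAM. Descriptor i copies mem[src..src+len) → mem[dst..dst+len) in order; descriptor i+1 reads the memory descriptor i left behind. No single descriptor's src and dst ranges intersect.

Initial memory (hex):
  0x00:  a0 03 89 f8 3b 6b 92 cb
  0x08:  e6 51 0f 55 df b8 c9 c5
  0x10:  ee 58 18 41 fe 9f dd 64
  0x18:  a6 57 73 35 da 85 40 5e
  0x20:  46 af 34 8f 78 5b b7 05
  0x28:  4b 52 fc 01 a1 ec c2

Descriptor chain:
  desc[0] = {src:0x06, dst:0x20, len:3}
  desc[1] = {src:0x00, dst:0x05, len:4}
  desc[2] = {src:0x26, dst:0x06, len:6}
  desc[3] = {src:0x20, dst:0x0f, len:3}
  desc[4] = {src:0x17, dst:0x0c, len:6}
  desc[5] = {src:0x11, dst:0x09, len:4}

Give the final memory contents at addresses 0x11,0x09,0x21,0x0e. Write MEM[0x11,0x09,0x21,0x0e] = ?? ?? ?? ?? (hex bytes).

MEM[0x11,0x09,0x21,0x0e] = da da cb 57

#0 dst[0x20+3] := {0x92,0xcb,0xe6}
#1 dst[0x05+4] := {0xa0,0x03,0x89,0xf8}
#2 dst[0x06+6] := {0xb7,0x05,0x4b,0x52,0xfc,0x01}
#3 dst[0x0f+3] := {0x92,0xcb,0xe6}
#4 dst[0x0c+6] := {0x64,0xa6,0x57,0x73,0x35,0xda}
#5 dst[0x09+4] := {0xda,0x18,0x41,0xfe}
query mem[0x11]=0xda, mem[0x09]=0xda, mem[0x21]=0xcb, mem[0x0e]=0x57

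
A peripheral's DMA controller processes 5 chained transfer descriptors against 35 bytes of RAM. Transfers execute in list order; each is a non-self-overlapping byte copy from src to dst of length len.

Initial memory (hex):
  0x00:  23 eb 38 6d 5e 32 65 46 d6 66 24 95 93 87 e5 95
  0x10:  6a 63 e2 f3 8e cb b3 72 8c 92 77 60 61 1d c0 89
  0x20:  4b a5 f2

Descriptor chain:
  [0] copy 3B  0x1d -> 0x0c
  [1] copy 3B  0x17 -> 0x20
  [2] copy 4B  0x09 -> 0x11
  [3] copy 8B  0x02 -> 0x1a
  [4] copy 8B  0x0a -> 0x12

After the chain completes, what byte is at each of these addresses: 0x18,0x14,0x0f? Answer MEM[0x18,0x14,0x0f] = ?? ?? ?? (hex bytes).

MEM[0x18,0x14,0x0f] = 6a 1d 95

D0: mem[0x0c..0x0e] <- [1d c0 89]
D1: mem[0x20..0x22] <- [72 8c 92]
D2: mem[0x11..0x14] <- [66 24 95 1d]
D3: mem[0x1a..0x21] <- [38 6d 5e 32 65 46 d6 66]
D4: mem[0x12..0x19] <- [24 95 1d c0 89 95 6a 66]
query mem[0x18]=0x6a, mem[0x14]=0x1d, mem[0x0f]=0x95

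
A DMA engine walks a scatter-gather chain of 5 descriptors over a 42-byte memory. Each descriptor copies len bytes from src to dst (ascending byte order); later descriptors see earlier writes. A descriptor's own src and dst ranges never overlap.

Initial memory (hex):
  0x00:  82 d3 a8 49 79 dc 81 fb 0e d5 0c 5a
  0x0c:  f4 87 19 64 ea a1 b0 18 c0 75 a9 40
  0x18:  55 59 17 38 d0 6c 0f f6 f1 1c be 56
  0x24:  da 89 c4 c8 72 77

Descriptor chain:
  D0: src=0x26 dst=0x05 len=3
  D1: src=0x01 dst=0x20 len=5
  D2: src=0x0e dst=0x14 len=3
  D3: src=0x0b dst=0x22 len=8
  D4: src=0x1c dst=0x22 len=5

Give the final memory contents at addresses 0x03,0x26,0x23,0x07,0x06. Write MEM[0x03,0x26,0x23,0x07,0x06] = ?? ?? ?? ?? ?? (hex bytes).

  after D0: wrote 3B at 0x05 = c4c872
  after D1: wrote 5B at 0x20 = d3a84979c4
  after D2: wrote 3B at 0x14 = 1964ea
  after D3: wrote 8B at 0x22 = 5af4871964eaa1b0
  after D4: wrote 5B at 0x22 = d06c0ff6d3
query mem[0x03]=0x49, mem[0x26]=0xd3, mem[0x23]=0x6c, mem[0x07]=0x72, mem[0x06]=0xc8

MEM[0x03,0x26,0x23,0x07,0x06] = 49 d3 6c 72 c8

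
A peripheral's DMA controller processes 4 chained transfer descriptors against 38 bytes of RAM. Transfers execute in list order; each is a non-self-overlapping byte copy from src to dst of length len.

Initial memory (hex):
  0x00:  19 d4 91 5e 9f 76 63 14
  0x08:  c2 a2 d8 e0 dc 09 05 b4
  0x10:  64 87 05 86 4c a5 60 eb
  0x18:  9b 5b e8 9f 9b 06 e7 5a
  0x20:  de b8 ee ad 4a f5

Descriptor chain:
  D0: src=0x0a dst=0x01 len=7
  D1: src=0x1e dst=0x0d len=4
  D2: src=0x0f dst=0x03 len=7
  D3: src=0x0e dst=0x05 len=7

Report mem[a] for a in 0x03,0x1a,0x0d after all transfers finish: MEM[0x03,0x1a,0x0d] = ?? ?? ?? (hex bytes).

#0 dst[0x01+7] := {0xd8,0xe0,0xdc,0x09,0x05,0xb4,0x64}
#1 dst[0x0d+4] := {0xe7,0x5a,0xde,0xb8}
#2 dst[0x03+7] := {0xde,0xb8,0x87,0x05,0x86,0x4c,0xa5}
#3 dst[0x05+7] := {0x5a,0xde,0xb8,0x87,0x05,0x86,0x4c}
query mem[0x03]=0xde, mem[0x1a]=0xe8, mem[0x0d]=0xe7

MEM[0x03,0x1a,0x0d] = de e8 e7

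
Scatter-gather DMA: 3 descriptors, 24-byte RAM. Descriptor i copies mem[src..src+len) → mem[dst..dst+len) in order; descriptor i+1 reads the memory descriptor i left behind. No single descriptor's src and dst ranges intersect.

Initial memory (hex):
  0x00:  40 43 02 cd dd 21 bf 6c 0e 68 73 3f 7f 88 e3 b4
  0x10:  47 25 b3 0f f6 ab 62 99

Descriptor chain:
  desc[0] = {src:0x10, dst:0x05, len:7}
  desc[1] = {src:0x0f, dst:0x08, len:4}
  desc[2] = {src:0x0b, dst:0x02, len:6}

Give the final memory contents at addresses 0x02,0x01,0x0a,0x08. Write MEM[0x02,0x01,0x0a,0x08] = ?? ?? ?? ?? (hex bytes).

D0: mem[0x05..0x0b] <- [47 25 b3 0f f6 ab 62]
D1: mem[0x08..0x0b] <- [b4 47 25 b3]
D2: mem[0x02..0x07] <- [b3 7f 88 e3 b4 47]
query mem[0x02]=0xb3, mem[0x01]=0x43, mem[0x0a]=0x25, mem[0x08]=0xb4

MEM[0x02,0x01,0x0a,0x08] = b3 43 25 b4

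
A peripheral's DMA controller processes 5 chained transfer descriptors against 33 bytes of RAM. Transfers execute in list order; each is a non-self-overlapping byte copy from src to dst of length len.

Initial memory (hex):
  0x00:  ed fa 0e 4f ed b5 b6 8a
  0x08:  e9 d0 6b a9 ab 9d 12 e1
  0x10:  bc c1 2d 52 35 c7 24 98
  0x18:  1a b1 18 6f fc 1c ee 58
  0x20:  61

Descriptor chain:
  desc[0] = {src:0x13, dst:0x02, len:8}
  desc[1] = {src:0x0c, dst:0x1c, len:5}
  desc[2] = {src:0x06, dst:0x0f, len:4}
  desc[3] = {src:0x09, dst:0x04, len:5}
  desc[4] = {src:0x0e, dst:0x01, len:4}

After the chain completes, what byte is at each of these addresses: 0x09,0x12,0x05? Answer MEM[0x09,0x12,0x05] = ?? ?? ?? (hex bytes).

MEM[0x09,0x12,0x05] = 18 18 6b

  after D0: wrote 8B at 0x02 = 5235c724981ab118
  after D1: wrote 5B at 0x1c = ab9d12e1bc
  after D2: wrote 4B at 0x0f = 981ab118
  after D3: wrote 5B at 0x04 = 186ba9ab9d
  after D4: wrote 4B at 0x01 = 12981ab1
query mem[0x09]=0x18, mem[0x12]=0x18, mem[0x05]=0x6b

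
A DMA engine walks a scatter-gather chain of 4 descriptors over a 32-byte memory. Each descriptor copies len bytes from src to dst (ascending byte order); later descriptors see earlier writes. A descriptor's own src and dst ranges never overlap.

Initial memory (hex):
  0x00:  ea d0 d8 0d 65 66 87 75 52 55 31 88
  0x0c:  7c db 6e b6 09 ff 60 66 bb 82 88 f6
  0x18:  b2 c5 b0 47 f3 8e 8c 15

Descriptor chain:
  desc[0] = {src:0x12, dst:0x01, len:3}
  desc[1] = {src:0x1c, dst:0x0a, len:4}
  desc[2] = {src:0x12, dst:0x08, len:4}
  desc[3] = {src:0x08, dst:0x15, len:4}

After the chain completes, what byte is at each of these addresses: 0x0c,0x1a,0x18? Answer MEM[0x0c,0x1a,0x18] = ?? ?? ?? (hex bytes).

  after D0: wrote 3B at 0x01 = 6066bb
  after D1: wrote 4B at 0x0a = f38e8c15
  after D2: wrote 4B at 0x08 = 6066bb82
  after D3: wrote 4B at 0x15 = 6066bb82
query mem[0x0c]=0x8c, mem[0x1a]=0xb0, mem[0x18]=0x82

MEM[0x0c,0x1a,0x18] = 8c b0 82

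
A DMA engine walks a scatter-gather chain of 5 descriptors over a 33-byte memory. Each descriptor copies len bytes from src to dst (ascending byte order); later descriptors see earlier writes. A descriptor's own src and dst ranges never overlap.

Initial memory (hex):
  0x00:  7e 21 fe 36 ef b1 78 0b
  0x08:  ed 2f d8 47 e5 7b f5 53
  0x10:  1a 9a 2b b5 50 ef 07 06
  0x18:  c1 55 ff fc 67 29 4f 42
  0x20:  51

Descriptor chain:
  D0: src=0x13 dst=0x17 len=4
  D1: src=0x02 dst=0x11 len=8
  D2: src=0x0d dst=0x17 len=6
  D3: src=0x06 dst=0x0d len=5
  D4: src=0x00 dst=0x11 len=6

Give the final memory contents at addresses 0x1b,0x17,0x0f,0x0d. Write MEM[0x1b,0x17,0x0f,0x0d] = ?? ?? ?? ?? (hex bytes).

[0] 0x13->0x17 len=4 : b5 50 ef 07
[1] 0x02->0x11 len=8 : fe 36 ef b1 78 0b ed 2f
[2] 0x0d->0x17 len=6 : 7b f5 53 1a fe 36
[3] 0x06->0x0d len=5 : 78 0b ed 2f d8
[4] 0x00->0x11 len=6 : 7e 21 fe 36 ef b1
query mem[0x1b]=0xfe, mem[0x17]=0x7b, mem[0x0f]=0xed, mem[0x0d]=0x78

MEM[0x1b,0x17,0x0f,0x0d] = fe 7b ed 78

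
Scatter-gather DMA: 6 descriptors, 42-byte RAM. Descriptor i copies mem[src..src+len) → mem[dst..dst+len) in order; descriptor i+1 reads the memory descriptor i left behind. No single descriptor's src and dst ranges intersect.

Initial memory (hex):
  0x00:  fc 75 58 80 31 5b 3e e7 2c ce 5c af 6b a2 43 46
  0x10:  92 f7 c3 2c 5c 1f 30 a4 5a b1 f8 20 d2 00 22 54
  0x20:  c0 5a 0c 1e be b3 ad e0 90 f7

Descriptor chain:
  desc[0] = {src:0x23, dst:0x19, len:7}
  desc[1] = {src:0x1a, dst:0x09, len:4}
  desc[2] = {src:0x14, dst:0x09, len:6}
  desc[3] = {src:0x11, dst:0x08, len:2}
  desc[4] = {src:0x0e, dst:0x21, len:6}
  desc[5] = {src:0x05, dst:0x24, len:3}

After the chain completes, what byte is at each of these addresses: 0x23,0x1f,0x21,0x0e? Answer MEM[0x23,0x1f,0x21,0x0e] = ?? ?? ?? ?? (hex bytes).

MEM[0x23,0x1f,0x21,0x0e] = 92 f7 1e 1e

#0 dst[0x19+7] := {0x1e,0xbe,0xb3,0xad,0xe0,0x90,0xf7}
#1 dst[0x09+4] := {0xbe,0xb3,0xad,0xe0}
#2 dst[0x09+6] := {0x5c,0x1f,0x30,0xa4,0x5a,0x1e}
#3 dst[0x08+2] := {0xf7,0xc3}
#4 dst[0x21+6] := {0x1e,0x46,0x92,0xf7,0xc3,0x2c}
#5 dst[0x24+3] := {0x5b,0x3e,0xe7}
query mem[0x23]=0x92, mem[0x1f]=0xf7, mem[0x21]=0x1e, mem[0x0e]=0x1e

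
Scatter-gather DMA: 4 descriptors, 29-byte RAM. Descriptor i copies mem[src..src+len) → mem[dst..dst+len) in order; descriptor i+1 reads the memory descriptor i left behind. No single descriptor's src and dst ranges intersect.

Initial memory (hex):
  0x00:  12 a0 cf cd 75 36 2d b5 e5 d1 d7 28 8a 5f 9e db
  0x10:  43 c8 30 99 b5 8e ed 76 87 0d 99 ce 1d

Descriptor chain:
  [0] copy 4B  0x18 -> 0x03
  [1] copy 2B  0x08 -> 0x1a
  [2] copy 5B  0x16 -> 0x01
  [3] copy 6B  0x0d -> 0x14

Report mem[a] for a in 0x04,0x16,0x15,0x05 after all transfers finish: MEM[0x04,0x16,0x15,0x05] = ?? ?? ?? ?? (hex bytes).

MEM[0x04,0x16,0x15,0x05] = 0d db 9e e5

#0 dst[0x03+4] := {0x87,0x0d,0x99,0xce}
#1 dst[0x1a+2] := {0xe5,0xd1}
#2 dst[0x01+5] := {0xed,0x76,0x87,0x0d,0xe5}
#3 dst[0x14+6] := {0x5f,0x9e,0xdb,0x43,0xc8,0x30}
query mem[0x04]=0x0d, mem[0x16]=0xdb, mem[0x15]=0x9e, mem[0x05]=0xe5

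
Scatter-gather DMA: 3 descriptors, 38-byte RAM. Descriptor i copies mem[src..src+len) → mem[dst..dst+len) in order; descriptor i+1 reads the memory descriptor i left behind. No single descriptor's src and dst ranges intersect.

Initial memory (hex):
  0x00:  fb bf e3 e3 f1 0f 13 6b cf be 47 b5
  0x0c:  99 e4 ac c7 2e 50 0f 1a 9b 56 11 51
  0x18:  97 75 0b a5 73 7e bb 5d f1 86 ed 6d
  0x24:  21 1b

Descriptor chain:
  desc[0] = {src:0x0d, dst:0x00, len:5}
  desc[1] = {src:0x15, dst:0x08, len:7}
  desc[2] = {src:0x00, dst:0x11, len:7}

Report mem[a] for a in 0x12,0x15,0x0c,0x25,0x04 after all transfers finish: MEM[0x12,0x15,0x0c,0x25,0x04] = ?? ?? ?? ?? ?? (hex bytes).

D0: mem[0x00..0x04] <- [e4 ac c7 2e 50]
D1: mem[0x08..0x0e] <- [56 11 51 97 75 0b a5]
D2: mem[0x11..0x17] <- [e4 ac c7 2e 50 0f 13]
query mem[0x12]=0xac, mem[0x15]=0x50, mem[0x0c]=0x75, mem[0x25]=0x1b, mem[0x04]=0x50

MEM[0x12,0x15,0x0c,0x25,0x04] = ac 50 75 1b 50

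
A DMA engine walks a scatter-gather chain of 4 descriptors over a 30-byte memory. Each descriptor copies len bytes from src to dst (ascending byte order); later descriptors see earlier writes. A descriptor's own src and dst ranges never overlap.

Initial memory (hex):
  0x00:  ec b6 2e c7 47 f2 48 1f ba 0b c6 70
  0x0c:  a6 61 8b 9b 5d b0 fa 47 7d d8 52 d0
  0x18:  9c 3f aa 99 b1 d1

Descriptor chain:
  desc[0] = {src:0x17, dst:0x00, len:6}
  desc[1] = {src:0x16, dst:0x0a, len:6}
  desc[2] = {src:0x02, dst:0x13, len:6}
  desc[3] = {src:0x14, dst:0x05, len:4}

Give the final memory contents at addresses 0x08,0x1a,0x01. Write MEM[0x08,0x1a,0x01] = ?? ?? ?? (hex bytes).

MEM[0x08,0x1a,0x01] = 48 aa 9c

  after D0: wrote 6B at 0x00 = d09c3faa99b1
  after D1: wrote 6B at 0x0a = 52d09c3faa99
  after D2: wrote 6B at 0x13 = 3faa99b1481f
  after D3: wrote 4B at 0x05 = aa99b148
query mem[0x08]=0x48, mem[0x1a]=0xaa, mem[0x01]=0x9c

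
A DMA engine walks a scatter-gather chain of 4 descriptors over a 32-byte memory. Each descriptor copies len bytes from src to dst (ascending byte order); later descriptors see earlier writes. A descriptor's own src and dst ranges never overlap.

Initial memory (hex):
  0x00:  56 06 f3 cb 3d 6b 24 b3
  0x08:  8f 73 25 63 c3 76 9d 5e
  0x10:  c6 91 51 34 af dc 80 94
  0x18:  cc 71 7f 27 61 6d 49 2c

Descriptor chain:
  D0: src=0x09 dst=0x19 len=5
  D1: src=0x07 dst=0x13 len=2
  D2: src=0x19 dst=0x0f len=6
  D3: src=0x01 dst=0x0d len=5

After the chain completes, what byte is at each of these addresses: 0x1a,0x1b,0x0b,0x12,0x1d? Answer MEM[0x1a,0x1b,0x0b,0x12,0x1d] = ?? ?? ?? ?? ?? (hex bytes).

MEM[0x1a,0x1b,0x0b,0x12,0x1d] = 25 63 63 c3 76

  after D0: wrote 5B at 0x19 = 732563c376
  after D1: wrote 2B at 0x13 = b38f
  after D2: wrote 6B at 0x0f = 732563c37649
  after D3: wrote 5B at 0x0d = 06f3cb3d6b
query mem[0x1a]=0x25, mem[0x1b]=0x63, mem[0x0b]=0x63, mem[0x12]=0xc3, mem[0x1d]=0x76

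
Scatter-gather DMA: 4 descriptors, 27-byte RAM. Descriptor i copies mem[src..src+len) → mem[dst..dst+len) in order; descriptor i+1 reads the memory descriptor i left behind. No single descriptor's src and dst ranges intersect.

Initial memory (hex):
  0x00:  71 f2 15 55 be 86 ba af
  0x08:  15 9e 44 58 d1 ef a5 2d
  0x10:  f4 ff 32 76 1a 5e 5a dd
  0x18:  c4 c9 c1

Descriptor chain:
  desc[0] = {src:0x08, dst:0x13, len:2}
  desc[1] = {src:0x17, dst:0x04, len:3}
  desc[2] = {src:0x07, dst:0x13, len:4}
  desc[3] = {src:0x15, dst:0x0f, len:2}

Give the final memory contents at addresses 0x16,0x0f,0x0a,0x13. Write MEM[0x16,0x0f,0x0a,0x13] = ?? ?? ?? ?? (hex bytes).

  after D0: wrote 2B at 0x13 = 159e
  after D1: wrote 3B at 0x04 = ddc4c9
  after D2: wrote 4B at 0x13 = af159e44
  after D3: wrote 2B at 0x0f = 9e44
query mem[0x16]=0x44, mem[0x0f]=0x9e, mem[0x0a]=0x44, mem[0x13]=0xaf

MEM[0x16,0x0f,0x0a,0x13] = 44 9e 44 af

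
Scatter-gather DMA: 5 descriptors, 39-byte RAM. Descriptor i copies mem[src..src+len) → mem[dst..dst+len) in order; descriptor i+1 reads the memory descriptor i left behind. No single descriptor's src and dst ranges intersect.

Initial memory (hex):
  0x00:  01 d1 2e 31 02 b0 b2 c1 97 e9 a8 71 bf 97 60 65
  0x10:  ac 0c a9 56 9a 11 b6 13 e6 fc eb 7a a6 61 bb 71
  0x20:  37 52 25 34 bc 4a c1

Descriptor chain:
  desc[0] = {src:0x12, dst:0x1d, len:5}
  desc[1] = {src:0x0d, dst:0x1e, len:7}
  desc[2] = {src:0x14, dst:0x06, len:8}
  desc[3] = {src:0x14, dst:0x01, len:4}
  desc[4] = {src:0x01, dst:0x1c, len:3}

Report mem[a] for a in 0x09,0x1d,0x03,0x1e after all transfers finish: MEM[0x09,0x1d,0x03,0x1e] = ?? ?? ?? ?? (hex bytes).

MEM[0x09,0x1d,0x03,0x1e] = 13 11 b6 b6

D0: mem[0x1d..0x21] <- [a9 56 9a 11 b6]
D1: mem[0x1e..0x24] <- [97 60 65 ac 0c a9 56]
D2: mem[0x06..0x0d] <- [9a 11 b6 13 e6 fc eb 7a]
D3: mem[0x01..0x04] <- [9a 11 b6 13]
D4: mem[0x1c..0x1e] <- [9a 11 b6]
query mem[0x09]=0x13, mem[0x1d]=0x11, mem[0x03]=0xb6, mem[0x1e]=0xb6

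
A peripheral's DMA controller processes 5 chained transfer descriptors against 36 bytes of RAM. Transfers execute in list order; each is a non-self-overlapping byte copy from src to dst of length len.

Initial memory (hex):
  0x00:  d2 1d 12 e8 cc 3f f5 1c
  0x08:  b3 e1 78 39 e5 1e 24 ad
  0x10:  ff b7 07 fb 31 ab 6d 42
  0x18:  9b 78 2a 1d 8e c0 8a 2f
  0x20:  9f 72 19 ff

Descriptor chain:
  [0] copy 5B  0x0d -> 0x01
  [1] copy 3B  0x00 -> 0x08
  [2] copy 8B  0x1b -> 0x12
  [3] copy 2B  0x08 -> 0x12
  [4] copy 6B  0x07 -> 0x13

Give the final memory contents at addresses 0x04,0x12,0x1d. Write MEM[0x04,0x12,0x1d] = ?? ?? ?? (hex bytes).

MEM[0x04,0x12,0x1d] = ff d2 c0

D0: mem[0x01..0x05] <- [1e 24 ad ff b7]
D1: mem[0x08..0x0a] <- [d2 1e 24]
D2: mem[0x12..0x19] <- [1d 8e c0 8a 2f 9f 72 19]
D3: mem[0x12..0x13] <- [d2 1e]
D4: mem[0x13..0x18] <- [1c d2 1e 24 39 e5]
query mem[0x04]=0xff, mem[0x12]=0xd2, mem[0x1d]=0xc0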